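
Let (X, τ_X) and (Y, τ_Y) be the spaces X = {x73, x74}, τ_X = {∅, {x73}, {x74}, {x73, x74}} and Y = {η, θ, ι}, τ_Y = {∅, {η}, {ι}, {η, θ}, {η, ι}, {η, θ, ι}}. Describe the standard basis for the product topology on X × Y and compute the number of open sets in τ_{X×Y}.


Basis B = {∅ × ∅, {x73} × {η}, {x73} × {ι}, {x74} × {η}, {x74} × {ι}, {x73} × {η, θ}, {x73} × {η, ι}, {x73, x74} × {η}, {x73, x74} × {ι}, {x74} × {η, θ}, {x74} × {η, ι}, {x73} × {η, θ, ι}, {x74} × {η, θ, ι}, {x73, x74} × {η, θ}, {x73, x74} × {η, ι}, {x73, x74} × {η, θ, ι}}; |τ_{X×Y}| = 36.

Enumerate products U × V with U ∈ τ_X, V ∈ τ_Y (deduplicated):
  ∅ × ∅ = {} (∅)
  {x73} × {η} = {(x73,η)}
  {x73} × {ι} = {(x73,ι)}
  {x74} × {η} = {(x74,η)}
  {x74} × {ι} = {(x74,ι)}
  {x73} × {η, θ} = {(x73,η), (x73,θ)}
  {x73} × {η, ι} = {(x73,η), (x73,ι)}
  {x73, x74} × {η} = {(x73,η), (x74,η)}
  {x73, x74} × {ι} = {(x73,ι), (x74,ι)}
  {x74} × {η, θ} = {(x74,η), (x74,θ)}
  {x74} × {η, ι} = {(x74,η), (x74,ι)}
  {x73} × {η, θ, ι} = {(x73,η), (x73,θ), (x73,ι)}
  {x74} × {η, θ, ι} = {(x74,η), (x74,θ), (x74,ι)}
  {x73, x74} × {η, θ} = {(x73,η), (x73,θ), (x74,η), (x74,θ)}
  {x73, x74} × {η, ι} = {(x73,η), (x73,ι), (x74,η), (x74,ι)}
  {x73, x74} × {η, θ, ι} = {(x73,η), (x73,θ), (x73,ι), (x74,η), (x74,θ), (x74,ι)}
These 16 distinct sets form the basis B.
Close under arbitrary unions to get τ_{X×Y}; counting gives |τ_{X×Y}| = 36.


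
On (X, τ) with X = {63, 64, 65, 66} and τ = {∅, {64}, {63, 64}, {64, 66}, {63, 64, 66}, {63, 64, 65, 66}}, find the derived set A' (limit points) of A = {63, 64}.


A' = {63, 65, 66}

For each x ∈ X, list the open sets U ∈ τ with x ∈ U, then check whether U ∩ (A ∖ {x}) ≠ ∅ for every such U.
  x = 63: opens ∋ x are {63, 64}, {63, 64, 66}, {63, 64, 65, 66}; each meets A ∖ {63}, so x IS a limit point.
  x = 64: open {64} ∋ x has {64} ∩ (A ∖ {64}) = ∅, so x is NOT a limit point.
  x = 65: opens ∋ x are {63, 64, 65, 66}; each meets A ∖ {65}, so x IS a limit point.
  x = 66: opens ∋ x are {64, 66}, {63, 64, 66}, {63, 64, 65, 66}; each meets A ∖ {66}, so x IS a limit point.
Collecting: A' = {63, 65, 66}.


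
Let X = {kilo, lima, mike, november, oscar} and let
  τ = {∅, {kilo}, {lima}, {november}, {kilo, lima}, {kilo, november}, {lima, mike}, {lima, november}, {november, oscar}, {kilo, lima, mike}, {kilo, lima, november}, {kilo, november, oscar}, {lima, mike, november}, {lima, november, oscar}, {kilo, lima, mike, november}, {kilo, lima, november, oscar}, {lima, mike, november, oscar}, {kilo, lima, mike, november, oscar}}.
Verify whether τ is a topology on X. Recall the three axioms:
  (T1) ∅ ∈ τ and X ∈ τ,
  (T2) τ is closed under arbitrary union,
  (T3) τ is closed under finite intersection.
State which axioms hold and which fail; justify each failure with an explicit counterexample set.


τ IS a topology on X.

Axiom (T1): ∅ ∈ τ? Yes; X ∈ τ? Yes.
Axiom (T2/T3): check pairwise unions and intersections of members of τ.
All pairwise intersections and unions checked — each lies in τ. Therefore τ satisfies (T1), (T2), (T3): it IS a topology on X.


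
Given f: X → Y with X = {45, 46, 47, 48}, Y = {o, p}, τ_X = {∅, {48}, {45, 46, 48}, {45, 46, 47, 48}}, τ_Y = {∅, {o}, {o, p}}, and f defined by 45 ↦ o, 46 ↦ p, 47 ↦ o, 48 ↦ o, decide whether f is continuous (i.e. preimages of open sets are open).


f is NOT continuous.

Compute f^{-1}(U) for each U ∈ τ_Y:
  U = ∅: f^{-1}(U) = ∅ ∈ τ_X ✓.
  U = {o}: f^{-1}(U) = {45, 47, 48} ∉ τ_X ✗.
  U = {o, p}: f^{-1}(U) = {45, 46, 47, 48} ∈ τ_X ✓.
Found U = {o} with f^{-1}(U) = {45, 47, 48} not in τ_X. Therefore f is NOT continuous.


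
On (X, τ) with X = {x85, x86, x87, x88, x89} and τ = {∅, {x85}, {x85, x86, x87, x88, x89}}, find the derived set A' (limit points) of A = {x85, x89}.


A' = {x86, x87, x88, x89}

For each x ∈ X, list the open sets U ∈ τ with x ∈ U, then check whether U ∩ (A ∖ {x}) ≠ ∅ for every such U.
  x = x85: open {x85} ∋ x has {x85} ∩ (A ∖ {x85}) = ∅, so x is NOT a limit point.
  x = x86: opens ∋ x are {x85, x86, x87, x88, x89}; each meets A ∖ {x86}, so x IS a limit point.
  x = x87: opens ∋ x are {x85, x86, x87, x88, x89}; each meets A ∖ {x87}, so x IS a limit point.
  x = x88: opens ∋ x are {x85, x86, x87, x88, x89}; each meets A ∖ {x88}, so x IS a limit point.
  x = x89: opens ∋ x are {x85, x86, x87, x88, x89}; each meets A ∖ {x89}, so x IS a limit point.
Collecting: A' = {x86, x87, x88, x89}.


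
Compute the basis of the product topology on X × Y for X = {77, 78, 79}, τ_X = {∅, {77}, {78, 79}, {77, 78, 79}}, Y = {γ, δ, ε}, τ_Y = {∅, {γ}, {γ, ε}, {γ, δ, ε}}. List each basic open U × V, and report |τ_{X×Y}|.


Basis B = {∅ × ∅, {77} × {γ}, {77} × {γ, ε}, {78, 79} × {γ}, {77} × {γ, δ, ε}, {77, 78, 79} × {γ}, {78, 79} × {γ, ε}, {77, 78, 79} × {γ, ε}, {78, 79} × {γ, δ, ε}, {77, 78, 79} × {γ, δ, ε}}; |τ_{X×Y}| = 16.

Enumerate products U × V with U ∈ τ_X, V ∈ τ_Y (deduplicated):
  ∅ × ∅ = {} (∅)
  {77} × {γ} = {(77,γ)}
  {77} × {γ, ε} = {(77,γ), (77,ε)}
  {78, 79} × {γ} = {(78,γ), (79,γ)}
  {77} × {γ, δ, ε} = {(77,γ), (77,δ), (77,ε)}
  {77, 78, 79} × {γ} = {(77,γ), (78,γ), (79,γ)}
  {78, 79} × {γ, ε} = {(78,γ), (78,ε), (79,γ), (79,ε)}
  {77, 78, 79} × {γ, ε} = {(77,γ), (77,ε), (78,γ), (78,ε), (79,γ), (79,ε)}
  {78, 79} × {γ, δ, ε} = {(78,γ), (78,δ), (78,ε), (79,γ), (79,δ), (79,ε)}
  {77, 78, 79} × {γ, δ, ε} = {(77,γ), (77,δ), (77,ε), (78,γ), (78,δ), (78,ε), (79,γ), (79,δ), (79,ε)}
These 10 distinct sets form the basis B.
Close under arbitrary unions to get τ_{X×Y}; counting gives |τ_{X×Y}| = 16.


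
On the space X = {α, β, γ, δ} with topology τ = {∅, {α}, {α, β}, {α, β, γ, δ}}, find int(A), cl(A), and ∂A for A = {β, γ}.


int(A) = ∅, cl(A) = {β, γ, δ}, ∂A = {β, γ, δ}.

Closed sets in (X, τ) are complements of opens:
  closed(X, τ) = {∅, {γ, δ}, {β, γ, δ}, {α, β, γ, δ}}.
int(A) = ⋃ {U ∈ τ : U ⊆ A}. Opens contained in A: ∅.
Taking the union of these: int(A) = ∅.
cl(A) = ⋂ {C closed : A ⊆ C}. Closed sets containing A: {β, γ, δ}, {α, β, γ, δ}.
Intersecting these: cl(A) = {β, γ, δ}.
∂A = cl(A) ∖ int(A) = {β, γ, δ} ∖ ∅ = {β, γ, δ}.


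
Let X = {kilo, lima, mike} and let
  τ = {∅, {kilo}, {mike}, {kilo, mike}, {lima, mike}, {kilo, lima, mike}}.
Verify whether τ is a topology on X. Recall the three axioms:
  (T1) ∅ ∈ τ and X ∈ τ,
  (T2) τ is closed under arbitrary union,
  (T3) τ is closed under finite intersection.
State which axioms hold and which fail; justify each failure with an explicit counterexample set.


τ IS a topology on X.

Axiom (T1): ∅ ∈ τ? Yes; X ∈ τ? Yes.
Axiom (T2/T3): check pairwise unions and intersections of members of τ.
All pairwise intersections and unions checked — each lies in τ. Therefore τ satisfies (T1), (T2), (T3): it IS a topology on X.


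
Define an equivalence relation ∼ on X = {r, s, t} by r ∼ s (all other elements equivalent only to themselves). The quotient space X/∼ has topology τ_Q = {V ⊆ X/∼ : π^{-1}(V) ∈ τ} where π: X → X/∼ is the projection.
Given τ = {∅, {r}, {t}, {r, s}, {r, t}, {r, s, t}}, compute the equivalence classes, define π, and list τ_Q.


X/∼ = {[r=s], [t]}; |τ_Q| = 4.

Equivalence classes: [r=s], [t].
Quotient map π: X → X/∼ sends r ↦ [r=s], s ↦ [r=s], t ↦ [t].
For each subset V ⊆ X/∼, compute π^{-1}(V) ⊆ X and check whether π^{-1}(V) ∈ τ. V is open in τ_Q iff π^{-1}(V) ∈ τ.
  V = {}: π^{-1}(V) = ∅ ∈ τ ✓.
  V = {[r=s]}: π^{-1}(V) = {r, s} ∈ τ ✓.
  V = {[t]}: π^{-1}(V) = {t} ∈ τ ✓.
  V = {[r=s], [t]}: π^{-1}(V) = {r, s, t} ∈ τ ✓.
Open sets in the quotient: τ_Q = {{}, {[r=s]}, {[t]}, {[r=s], [t]}} (4 elements).


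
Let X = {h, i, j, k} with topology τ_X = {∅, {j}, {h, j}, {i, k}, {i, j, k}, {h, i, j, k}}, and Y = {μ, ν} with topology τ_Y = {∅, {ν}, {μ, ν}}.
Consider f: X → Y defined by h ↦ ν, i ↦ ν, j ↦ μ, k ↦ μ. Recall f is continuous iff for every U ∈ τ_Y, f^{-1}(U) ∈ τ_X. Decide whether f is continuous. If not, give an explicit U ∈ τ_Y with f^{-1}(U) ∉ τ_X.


f is NOT continuous.

Compute f^{-1}(U) for each U ∈ τ_Y:
  U = ∅: f^{-1}(U) = ∅ ∈ τ_X ✓.
  U = {ν}: f^{-1}(U) = {h, i} ∉ τ_X ✗.
  U = {μ, ν}: f^{-1}(U) = {h, i, j, k} ∈ τ_X ✓.
Found U = {ν} with f^{-1}(U) = {h, i} not in τ_X. Therefore f is NOT continuous.


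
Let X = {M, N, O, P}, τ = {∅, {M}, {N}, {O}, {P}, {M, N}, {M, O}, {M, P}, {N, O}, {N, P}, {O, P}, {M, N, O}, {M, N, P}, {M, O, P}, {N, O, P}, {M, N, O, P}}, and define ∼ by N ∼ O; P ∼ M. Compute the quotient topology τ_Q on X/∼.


X/∼ = {[M=P], [N=O]}; |τ_Q| = 4.

Equivalence classes: [M=P], [N=O].
Quotient map π: X → X/∼ sends M ↦ [M=P], N ↦ [N=O], O ↦ [N=O], P ↦ [M=P].
For each subset V ⊆ X/∼, compute π^{-1}(V) ⊆ X and check whether π^{-1}(V) ∈ τ. V is open in τ_Q iff π^{-1}(V) ∈ τ.
  V = {}: π^{-1}(V) = ∅ ∈ τ ✓.
  V = {[M=P]}: π^{-1}(V) = {M, P} ∈ τ ✓.
  V = {[N=O]}: π^{-1}(V) = {N, O} ∈ τ ✓.
  V = {[M=P], [N=O]}: π^{-1}(V) = {M, N, O, P} ∈ τ ✓.
Open sets in the quotient: τ_Q = {{}, {[M=P]}, {[N=O]}, {[M=P], [N=O]}} (4 elements).


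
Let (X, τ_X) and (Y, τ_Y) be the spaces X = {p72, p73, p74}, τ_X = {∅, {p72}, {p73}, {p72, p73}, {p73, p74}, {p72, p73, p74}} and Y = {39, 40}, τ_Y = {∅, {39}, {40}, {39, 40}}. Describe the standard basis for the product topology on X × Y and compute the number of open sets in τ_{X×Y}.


Basis B = {∅ × ∅, {p72} × {39}, {p72} × {40}, {p73} × {39}, {p73} × {40}, {p72} × {39, 40}, {p72, p73} × {39}, {p72, p73} × {40}, {p73} × {39, 40}, {p73, p74} × {39}, {p73, p74} × {40}, {p72, p73, p74} × {39}, {p72, p73, p74} × {40}, {p72, p73} × {39, 40}, {p73, p74} × {39, 40}, {p72, p73, p74} × {39, 40}}; |τ_{X×Y}| = 36.

Enumerate products U × V with U ∈ τ_X, V ∈ τ_Y (deduplicated):
  ∅ × ∅ = {} (∅)
  {p72} × {39} = {(p72,39)}
  {p72} × {40} = {(p72,40)}
  {p73} × {39} = {(p73,39)}
  {p73} × {40} = {(p73,40)}
  {p72} × {39, 40} = {(p72,39), (p72,40)}
  {p72, p73} × {39} = {(p72,39), (p73,39)}
  {p72, p73} × {40} = {(p72,40), (p73,40)}
  {p73} × {39, 40} = {(p73,39), (p73,40)}
  {p73, p74} × {39} = {(p73,39), (p74,39)}
  {p73, p74} × {40} = {(p73,40), (p74,40)}
  {p72, p73, p74} × {39} = {(p72,39), (p73,39), (p74,39)}
  {p72, p73, p74} × {40} = {(p72,40), (p73,40), (p74,40)}
  {p72, p73} × {39, 40} = {(p72,39), (p72,40), (p73,39), (p73,40)}
  {p73, p74} × {39, 40} = {(p73,39), (p73,40), (p74,39), (p74,40)}
  {p72, p73, p74} × {39, 40} = {(p72,39), (p72,40), (p73,39), (p73,40), (p74,39), (p74,40)}
These 16 distinct sets form the basis B.
Close under arbitrary unions to get τ_{X×Y}; counting gives |τ_{X×Y}| = 36.


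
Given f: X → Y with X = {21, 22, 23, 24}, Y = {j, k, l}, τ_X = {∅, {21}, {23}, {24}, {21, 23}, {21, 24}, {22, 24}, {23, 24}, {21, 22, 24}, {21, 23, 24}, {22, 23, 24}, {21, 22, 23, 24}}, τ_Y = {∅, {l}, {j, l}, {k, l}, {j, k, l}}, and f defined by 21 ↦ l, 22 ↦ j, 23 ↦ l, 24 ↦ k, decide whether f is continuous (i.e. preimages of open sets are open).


f is NOT continuous.

Compute f^{-1}(U) for each U ∈ τ_Y:
  U = ∅: f^{-1}(U) = ∅ ∈ τ_X ✓.
  U = {l}: f^{-1}(U) = {21, 23} ∈ τ_X ✓.
  U = {j, l}: f^{-1}(U) = {21, 22, 23} ∉ τ_X ✗.
  U = {k, l}: f^{-1}(U) = {21, 23, 24} ∈ τ_X ✓.
  U = {j, k, l}: f^{-1}(U) = {21, 22, 23, 24} ∈ τ_X ✓.
Found U = {j, l} with f^{-1}(U) = {21, 22, 23} not in τ_X. Therefore f is NOT continuous.


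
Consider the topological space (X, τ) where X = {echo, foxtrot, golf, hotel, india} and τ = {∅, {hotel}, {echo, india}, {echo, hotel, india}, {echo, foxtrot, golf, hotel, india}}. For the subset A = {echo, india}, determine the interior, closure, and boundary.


int(A) = {echo, india}, cl(A) = {echo, foxtrot, golf, india}, ∂A = {foxtrot, golf}.

Closed sets in (X, τ) are complements of opens:
  closed(X, τ) = {∅, {foxtrot, golf}, {foxtrot, golf, hotel}, {echo, foxtrot, golf, india}, {echo, foxtrot, golf, hotel, india}}.
int(A) = ⋃ {U ∈ τ : U ⊆ A}. Opens contained in A: ∅, {echo, india}.
Taking the union of these: int(A) = {echo, india}.
cl(A) = ⋂ {C closed : A ⊆ C}. Closed sets containing A: {echo, foxtrot, golf, india}, {echo, foxtrot, golf, hotel, india}.
Intersecting these: cl(A) = {echo, foxtrot, golf, india}.
∂A = cl(A) ∖ int(A) = {echo, foxtrot, golf, india} ∖ {echo, india} = {foxtrot, golf}.


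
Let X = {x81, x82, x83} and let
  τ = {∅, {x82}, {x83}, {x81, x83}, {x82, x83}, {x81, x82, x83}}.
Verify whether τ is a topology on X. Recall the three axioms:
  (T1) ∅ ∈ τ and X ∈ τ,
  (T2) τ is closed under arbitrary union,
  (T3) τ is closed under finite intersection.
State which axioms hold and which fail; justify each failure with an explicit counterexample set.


τ IS a topology on X.

Axiom (T1): ∅ ∈ τ? Yes; X ∈ τ? Yes.
Axiom (T2/T3): check pairwise unions and intersections of members of τ.
All pairwise intersections and unions checked — each lies in τ. Therefore τ satisfies (T1), (T2), (T3): it IS a topology on X.


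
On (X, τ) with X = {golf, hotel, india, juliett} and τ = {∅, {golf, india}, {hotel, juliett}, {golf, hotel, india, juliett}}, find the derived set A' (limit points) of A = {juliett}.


A' = {hotel}

For each x ∈ X, list the open sets U ∈ τ with x ∈ U, then check whether U ∩ (A ∖ {x}) ≠ ∅ for every such U.
  x = golf: open {golf, india} ∋ x has {golf, india} ∩ (A ∖ {golf}) = ∅, so x is NOT a limit point.
  x = hotel: opens ∋ x are {hotel, juliett}, {golf, hotel, india, juliett}; each meets A ∖ {hotel}, so x IS a limit point.
  x = india: open {golf, india} ∋ x has {golf, india} ∩ (A ∖ {india}) = ∅, so x is NOT a limit point.
  x = juliett: open {hotel, juliett} ∋ x has {hotel, juliett} ∩ (A ∖ {juliett}) = ∅, so x is NOT a limit point.
Collecting: A' = {hotel}.


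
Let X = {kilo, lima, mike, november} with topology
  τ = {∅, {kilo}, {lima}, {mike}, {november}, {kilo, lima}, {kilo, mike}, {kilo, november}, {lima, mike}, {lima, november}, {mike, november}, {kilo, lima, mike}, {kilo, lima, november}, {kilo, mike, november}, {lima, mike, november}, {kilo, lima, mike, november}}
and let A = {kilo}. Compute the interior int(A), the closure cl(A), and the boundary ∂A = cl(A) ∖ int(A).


int(A) = {kilo}, cl(A) = {kilo}, ∂A = ∅.

Closed sets in (X, τ) are complements of opens:
  closed(X, τ) = {∅, {kilo}, {lima}, {mike}, {november}, {kilo, lima}, {kilo, mike}, {kilo, november}, {lima, mike}, {lima, november}, {mike, november}, {kilo, lima, mike}, {kilo, lima, november}, {kilo, mike, november}, {lima, mike, november}, {kilo, lima, mike, november}}.
int(A) = ⋃ {U ∈ τ : U ⊆ A}. Opens contained in A: ∅, {kilo}.
Taking the union of these: int(A) = {kilo}.
cl(A) = ⋂ {C closed : A ⊆ C}. Closed sets containing A: {kilo}, {kilo, lima}, {kilo, mike}, {kilo, november}, {kilo, lima, mike}, {kilo, lima, november}, {kilo, mike, november}, {kilo, lima, mike, november}.
Intersecting these: cl(A) = {kilo}.
∂A = cl(A) ∖ int(A) = {kilo} ∖ {kilo} = ∅.


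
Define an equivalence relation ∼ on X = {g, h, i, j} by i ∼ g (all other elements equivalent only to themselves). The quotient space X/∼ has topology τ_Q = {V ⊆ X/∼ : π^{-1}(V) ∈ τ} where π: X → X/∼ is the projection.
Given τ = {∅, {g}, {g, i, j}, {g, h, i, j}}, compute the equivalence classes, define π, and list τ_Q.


X/∼ = {[g=i], [h], [j]}; |τ_Q| = 3.

Equivalence classes: [g=i], [h], [j].
Quotient map π: X → X/∼ sends g ↦ [g=i], h ↦ [h], i ↦ [g=i], j ↦ [j].
For each subset V ⊆ X/∼, compute π^{-1}(V) ⊆ X and check whether π^{-1}(V) ∈ τ. V is open in τ_Q iff π^{-1}(V) ∈ τ.
  V = {}: π^{-1}(V) = ∅ ∈ τ ✓.
  V = {[g=i]}: π^{-1}(V) = {g, i} ∉ τ ✗.
  V = {[h]}: π^{-1}(V) = {h} ∉ τ ✗.
  V = {[g=i], [h]}: π^{-1}(V) = {g, h, i} ∉ τ ✗.
  V = {[j]}: π^{-1}(V) = {j} ∉ τ ✗.
  V = {[g=i], [j]}: π^{-1}(V) = {g, i, j} ∈ τ ✓.
  V = {[h], [j]}: π^{-1}(V) = {h, j} ∉ τ ✗.
  V = {[g=i], [h], [j]}: π^{-1}(V) = {g, h, i, j} ∈ τ ✓.
Open sets in the quotient: τ_Q = {{}, {[g=i], [j]}, {[g=i], [h], [j]}} (3 elements).


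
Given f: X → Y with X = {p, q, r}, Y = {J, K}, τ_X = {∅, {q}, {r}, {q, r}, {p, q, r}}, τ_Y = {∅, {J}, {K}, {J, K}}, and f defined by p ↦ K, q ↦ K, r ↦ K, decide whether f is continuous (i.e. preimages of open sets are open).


f IS continuous.

Compute f^{-1}(U) for each U ∈ τ_Y:
  U = ∅: f^{-1}(U) = ∅ ∈ τ_X ✓.
  U = {J}: f^{-1}(U) = ∅ ∈ τ_X ✓.
  U = {K}: f^{-1}(U) = {p, q, r} ∈ τ_X ✓.
  U = {J, K}: f^{-1}(U) = {p, q, r} ∈ τ_X ✓.
Every preimage lies in τ_X, so f IS continuous.


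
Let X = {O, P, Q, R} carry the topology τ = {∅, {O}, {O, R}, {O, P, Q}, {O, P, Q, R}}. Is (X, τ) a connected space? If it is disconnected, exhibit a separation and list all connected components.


(X, τ) is connected.

Find clopen sets (U ∈ τ with X ∖ U ∈ τ):
  U = ∅, X ∖ U = {O, P, Q, R} — both open, so U is clopen.
  U = {O, P, Q, R}, X ∖ U = ∅ — both open, so U is clopen.
Only trivial clopens (∅ and X) exist, so (X, τ) is connected.
Compute connected components by grouping points that agree on all clopens:
  component: {O, P, Q, R}


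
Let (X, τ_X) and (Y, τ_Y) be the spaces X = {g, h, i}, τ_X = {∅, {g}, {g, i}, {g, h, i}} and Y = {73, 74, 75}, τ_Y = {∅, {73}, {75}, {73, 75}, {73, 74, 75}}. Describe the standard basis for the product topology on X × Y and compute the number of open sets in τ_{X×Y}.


Basis B = {∅ × ∅, {g} × {73}, {g} × {75}, {g} × {73, 75}, {g, i} × {73}, {g, i} × {75}, {g} × {73, 74, 75}, {g, h, i} × {73}, {g, h, i} × {75}, {g, i} × {73, 75}, {g, i} × {73, 74, 75}, {g, h, i} × {73, 75}, {g, h, i} × {73, 74, 75}}; |τ_{X×Y}| = 30.

Enumerate products U × V with U ∈ τ_X, V ∈ τ_Y (deduplicated):
  ∅ × ∅ = {} (∅)
  {g} × {73} = {(g,73)}
  {g} × {75} = {(g,75)}
  {g} × {73, 75} = {(g,73), (g,75)}
  {g, i} × {73} = {(g,73), (i,73)}
  {g, i} × {75} = {(g,75), (i,75)}
  {g} × {73, 74, 75} = {(g,73), (g,74), (g,75)}
  {g, h, i} × {73} = {(g,73), (h,73), (i,73)}
  {g, h, i} × {75} = {(g,75), (h,75), (i,75)}
  {g, i} × {73, 75} = {(g,73), (g,75), (i,73), (i,75)}
  {g, i} × {73, 74, 75} = {(g,73), (g,74), (g,75), (i,73), (i,74), (i,75)}
  {g, h, i} × {73, 75} = {(g,73), (g,75), (h,73), (h,75), (i,73), (i,75)}
  {g, h, i} × {73, 74, 75} = {(g,73), (g,74), (g,75), (h,73), (h,74), (h,75), (i,73), (i,74), (i,75)}
These 13 distinct sets form the basis B.
Close under arbitrary unions to get τ_{X×Y}; counting gives |τ_{X×Y}| = 30.


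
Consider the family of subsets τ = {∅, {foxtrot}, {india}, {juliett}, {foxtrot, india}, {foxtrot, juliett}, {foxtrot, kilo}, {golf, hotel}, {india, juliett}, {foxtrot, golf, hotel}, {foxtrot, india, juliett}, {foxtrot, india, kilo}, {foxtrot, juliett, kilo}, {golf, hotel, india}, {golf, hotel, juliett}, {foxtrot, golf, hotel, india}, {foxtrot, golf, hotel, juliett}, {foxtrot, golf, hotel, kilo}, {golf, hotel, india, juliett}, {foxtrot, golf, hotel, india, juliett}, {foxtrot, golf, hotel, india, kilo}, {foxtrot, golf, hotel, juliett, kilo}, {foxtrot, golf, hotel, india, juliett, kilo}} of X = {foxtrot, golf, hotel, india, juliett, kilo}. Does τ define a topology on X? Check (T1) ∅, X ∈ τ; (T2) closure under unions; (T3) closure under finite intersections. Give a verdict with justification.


τ is NOT a topology on X.

Axiom (T1): ∅ ∈ τ? Yes; X ∈ τ? Yes.
Axiom (T2/T3): check pairwise unions and intersections of members of τ.
Counterexample for (T2): {india} ∪ {foxtrot, juliett, kilo} = {foxtrot, india, juliett, kilo} ∉ τ. Therefore τ is NOT a topology.


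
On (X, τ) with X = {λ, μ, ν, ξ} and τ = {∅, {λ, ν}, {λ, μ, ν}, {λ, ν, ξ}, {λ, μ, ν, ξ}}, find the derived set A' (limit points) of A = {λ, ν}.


A' = {λ, μ, ν, ξ}

For each x ∈ X, list the open sets U ∈ τ with x ∈ U, then check whether U ∩ (A ∖ {x}) ≠ ∅ for every such U.
  x = λ: opens ∋ x are {λ, ν}, {λ, μ, ν}, {λ, ν, ξ}, {λ, μ, ν, ξ}; each meets A ∖ {λ}, so x IS a limit point.
  x = μ: opens ∋ x are {λ, μ, ν}, {λ, μ, ν, ξ}; each meets A ∖ {μ}, so x IS a limit point.
  x = ν: opens ∋ x are {λ, ν}, {λ, μ, ν}, {λ, ν, ξ}, {λ, μ, ν, ξ}; each meets A ∖ {ν}, so x IS a limit point.
  x = ξ: opens ∋ x are {λ, ν, ξ}, {λ, μ, ν, ξ}; each meets A ∖ {ξ}, so x IS a limit point.
Collecting: A' = {λ, μ, ν, ξ}.


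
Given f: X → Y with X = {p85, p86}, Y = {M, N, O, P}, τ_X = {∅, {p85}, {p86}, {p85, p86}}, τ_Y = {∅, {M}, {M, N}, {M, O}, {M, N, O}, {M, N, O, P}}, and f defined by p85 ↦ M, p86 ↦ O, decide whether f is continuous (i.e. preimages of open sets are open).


f IS continuous.

Compute f^{-1}(U) for each U ∈ τ_Y:
  U = ∅: f^{-1}(U) = ∅ ∈ τ_X ✓.
  U = {M}: f^{-1}(U) = {p85} ∈ τ_X ✓.
  U = {M, N}: f^{-1}(U) = {p85} ∈ τ_X ✓.
  U = {M, O}: f^{-1}(U) = {p85, p86} ∈ τ_X ✓.
  U = {M, N, O}: f^{-1}(U) = {p85, p86} ∈ τ_X ✓.
  U = {M, N, O, P}: f^{-1}(U) = {p85, p86} ∈ τ_X ✓.
Every preimage lies in τ_X, so f IS continuous.


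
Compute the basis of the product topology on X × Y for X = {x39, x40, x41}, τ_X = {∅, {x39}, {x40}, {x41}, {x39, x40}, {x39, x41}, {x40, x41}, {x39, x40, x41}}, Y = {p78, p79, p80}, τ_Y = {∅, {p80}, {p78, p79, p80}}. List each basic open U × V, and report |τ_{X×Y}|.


Basis B = {∅ × ∅, {x39} × {p80}, {x40} × {p80}, {x41} × {p80}, {x39, x40} × {p80}, {x39, x41} × {p80}, {x40, x41} × {p80}, {x39} × {p78, p79, p80}, {x39, x40, x41} × {p80}, {x40} × {p78, p79, p80}, {x41} × {p78, p79, p80}, {x39, x40} × {p78, p79, p80}, {x39, x41} × {p78, p79, p80}, {x40, x41} × {p78, p79, p80}, {x39, x40, x41} × {p78, p79, p80}}; |τ_{X×Y}| = 27.

Enumerate products U × V with U ∈ τ_X, V ∈ τ_Y (deduplicated):
  ∅ × ∅ = {} (∅)
  {x39} × {p80} = {(x39,p80)}
  {x40} × {p80} = {(x40,p80)}
  {x41} × {p80} = {(x41,p80)}
  {x39, x40} × {p80} = {(x39,p80), (x40,p80)}
  {x39, x41} × {p80} = {(x39,p80), (x41,p80)}
  {x40, x41} × {p80} = {(x40,p80), (x41,p80)}
  {x39} × {p78, p79, p80} = {(x39,p78), (x39,p79), (x39,p80)}
  {x39, x40, x41} × {p80} = {(x39,p80), (x40,p80), (x41,p80)}
  {x40} × {p78, p79, p80} = {(x40,p78), (x40,p79), (x40,p80)}
  {x41} × {p78, p79, p80} = {(x41,p78), (x41,p79), (x41,p80)}
  {x39, x40} × {p78, p79, p80} = {(x39,p78), (x39,p79), (x39,p80), (x40,p78), (x40,p79), (x40,p80)}
  {x39, x41} × {p78, p79, p80} = {(x39,p78), (x39,p79), (x39,p80), (x41,p78), (x41,p79), (x41,p80)}
  {x40, x41} × {p78, p79, p80} = {(x40,p78), (x40,p79), (x40,p80), (x41,p78), (x41,p79), (x41,p80)}
  {x39, x40, x41} × {p78, p79, p80} = {(x39,p78), (x39,p79), (x39,p80), (x40,p78), (x40,p79), (x40,p80), (x41,p78), (x41,p79), (x41,p80)}
These 15 distinct sets form the basis B.
Close under arbitrary unions to get τ_{X×Y}; counting gives |τ_{X×Y}| = 27.


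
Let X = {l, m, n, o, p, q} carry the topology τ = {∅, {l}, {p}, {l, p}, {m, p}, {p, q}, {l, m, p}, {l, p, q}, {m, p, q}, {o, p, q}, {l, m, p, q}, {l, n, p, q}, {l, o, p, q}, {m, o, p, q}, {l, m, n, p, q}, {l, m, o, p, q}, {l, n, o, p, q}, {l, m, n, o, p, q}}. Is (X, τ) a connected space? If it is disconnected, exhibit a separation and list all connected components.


(X, τ) is connected.

Find clopen sets (U ∈ τ with X ∖ U ∈ τ):
  U = ∅, X ∖ U = {l, m, n, o, p, q} — both open, so U is clopen.
  U = {l, m, n, o, p, q}, X ∖ U = ∅ — both open, so U is clopen.
Only trivial clopens (∅ and X) exist, so (X, τ) is connected.
Compute connected components by grouping points that agree on all clopens:
  component: {l, m, n, o, p, q}


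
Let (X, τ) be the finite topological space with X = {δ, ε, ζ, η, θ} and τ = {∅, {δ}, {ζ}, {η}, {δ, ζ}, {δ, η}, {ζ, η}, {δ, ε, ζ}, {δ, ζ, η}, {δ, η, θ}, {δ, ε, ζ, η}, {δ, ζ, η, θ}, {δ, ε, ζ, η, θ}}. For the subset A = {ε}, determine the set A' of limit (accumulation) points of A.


A' = ∅

For each x ∈ X, list the open sets U ∈ τ with x ∈ U, then check whether U ∩ (A ∖ {x}) ≠ ∅ for every such U.
  x = δ: open {δ} ∋ x has {δ} ∩ (A ∖ {δ}) = ∅, so x is NOT a limit point.
  x = ε: open {δ, ε, ζ} ∋ x has {δ, ε, ζ} ∩ (A ∖ {ε}) = ∅, so x is NOT a limit point.
  x = ζ: open {ζ} ∋ x has {ζ} ∩ (A ∖ {ζ}) = ∅, so x is NOT a limit point.
  x = η: open {η} ∋ x has {η} ∩ (A ∖ {η}) = ∅, so x is NOT a limit point.
  x = θ: open {δ, η, θ} ∋ x has {δ, η, θ} ∩ (A ∖ {θ}) = ∅, so x is NOT a limit point.
Collecting: A' = ∅.


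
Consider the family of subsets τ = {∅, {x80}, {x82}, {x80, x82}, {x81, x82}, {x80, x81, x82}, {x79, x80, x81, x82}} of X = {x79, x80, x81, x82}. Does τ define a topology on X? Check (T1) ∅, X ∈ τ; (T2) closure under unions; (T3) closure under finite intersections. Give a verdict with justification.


τ IS a topology on X.

Axiom (T1): ∅ ∈ τ? Yes; X ∈ τ? Yes.
Axiom (T2/T3): check pairwise unions and intersections of members of τ.
All pairwise intersections and unions checked — each lies in τ. Therefore τ satisfies (T1), (T2), (T3): it IS a topology on X.


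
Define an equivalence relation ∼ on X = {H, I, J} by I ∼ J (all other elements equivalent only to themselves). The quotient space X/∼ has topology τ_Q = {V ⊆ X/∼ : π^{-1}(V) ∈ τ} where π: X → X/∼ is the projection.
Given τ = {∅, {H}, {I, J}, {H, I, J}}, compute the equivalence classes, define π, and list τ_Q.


X/∼ = {[H], [I=J]}; |τ_Q| = 4.

Equivalence classes: [H], [I=J].
Quotient map π: X → X/∼ sends H ↦ [H], I ↦ [I=J], J ↦ [I=J].
For each subset V ⊆ X/∼, compute π^{-1}(V) ⊆ X and check whether π^{-1}(V) ∈ τ. V is open in τ_Q iff π^{-1}(V) ∈ τ.
  V = {}: π^{-1}(V) = ∅ ∈ τ ✓.
  V = {[H]}: π^{-1}(V) = {H} ∈ τ ✓.
  V = {[I=J]}: π^{-1}(V) = {I, J} ∈ τ ✓.
  V = {[H], [I=J]}: π^{-1}(V) = {H, I, J} ∈ τ ✓.
Open sets in the quotient: τ_Q = {{}, {[H]}, {[I=J]}, {[H], [I=J]}} (4 elements).


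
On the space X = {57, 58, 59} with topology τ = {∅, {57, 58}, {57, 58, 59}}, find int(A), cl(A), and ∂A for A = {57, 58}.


int(A) = {57, 58}, cl(A) = {57, 58, 59}, ∂A = {59}.

Closed sets in (X, τ) are complements of opens:
  closed(X, τ) = {∅, {59}, {57, 58, 59}}.
int(A) = ⋃ {U ∈ τ : U ⊆ A}. Opens contained in A: ∅, {57, 58}.
Taking the union of these: int(A) = {57, 58}.
cl(A) = ⋂ {C closed : A ⊆ C}. Closed sets containing A: {57, 58, 59}.
Intersecting these: cl(A) = {57, 58, 59}.
∂A = cl(A) ∖ int(A) = {57, 58, 59} ∖ {57, 58} = {59}.


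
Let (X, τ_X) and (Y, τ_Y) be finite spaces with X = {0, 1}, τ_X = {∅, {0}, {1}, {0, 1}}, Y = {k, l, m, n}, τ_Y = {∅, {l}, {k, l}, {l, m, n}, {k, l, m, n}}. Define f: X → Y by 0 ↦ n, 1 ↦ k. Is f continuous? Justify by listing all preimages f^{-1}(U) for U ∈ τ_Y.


f IS continuous.

Compute f^{-1}(U) for each U ∈ τ_Y:
  U = ∅: f^{-1}(U) = ∅ ∈ τ_X ✓.
  U = {l}: f^{-1}(U) = ∅ ∈ τ_X ✓.
  U = {k, l}: f^{-1}(U) = {1} ∈ τ_X ✓.
  U = {l, m, n}: f^{-1}(U) = {0} ∈ τ_X ✓.
  U = {k, l, m, n}: f^{-1}(U) = {0, 1} ∈ τ_X ✓.
Every preimage lies in τ_X, so f IS continuous.


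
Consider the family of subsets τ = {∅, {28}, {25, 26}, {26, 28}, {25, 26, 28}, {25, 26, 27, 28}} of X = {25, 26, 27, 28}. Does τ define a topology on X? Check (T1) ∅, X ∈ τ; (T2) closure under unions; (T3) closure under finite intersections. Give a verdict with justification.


τ is NOT a topology on X.

Axiom (T1): ∅ ∈ τ? Yes; X ∈ τ? Yes.
Axiom (T2/T3): check pairwise unions and intersections of members of τ.
Counterexample for (T3): {25, 26} ∩ {26, 28} = {26} ∉ τ. Therefore τ is NOT a topology.


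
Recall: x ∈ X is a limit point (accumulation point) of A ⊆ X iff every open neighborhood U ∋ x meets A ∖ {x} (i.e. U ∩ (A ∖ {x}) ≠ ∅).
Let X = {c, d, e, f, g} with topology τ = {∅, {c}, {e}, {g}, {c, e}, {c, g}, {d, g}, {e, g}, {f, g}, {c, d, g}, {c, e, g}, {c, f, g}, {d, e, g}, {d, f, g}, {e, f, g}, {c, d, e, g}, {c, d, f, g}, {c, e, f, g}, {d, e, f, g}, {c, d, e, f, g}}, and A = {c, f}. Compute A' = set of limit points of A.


A' = ∅

For each x ∈ X, list the open sets U ∈ τ with x ∈ U, then check whether U ∩ (A ∖ {x}) ≠ ∅ for every such U.
  x = c: open {c} ∋ x has {c} ∩ (A ∖ {c}) = ∅, so x is NOT a limit point.
  x = d: open {d, g} ∋ x has {d, g} ∩ (A ∖ {d}) = ∅, so x is NOT a limit point.
  x = e: open {e} ∋ x has {e} ∩ (A ∖ {e}) = ∅, so x is NOT a limit point.
  x = f: open {f, g} ∋ x has {f, g} ∩ (A ∖ {f}) = ∅, so x is NOT a limit point.
  x = g: open {g} ∋ x has {g} ∩ (A ∖ {g}) = ∅, so x is NOT a limit point.
Collecting: A' = ∅.


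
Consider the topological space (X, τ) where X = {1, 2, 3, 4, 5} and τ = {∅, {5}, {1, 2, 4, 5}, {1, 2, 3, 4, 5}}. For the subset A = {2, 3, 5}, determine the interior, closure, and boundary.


int(A) = {5}, cl(A) = {1, 2, 3, 4, 5}, ∂A = {1, 2, 3, 4}.

Closed sets in (X, τ) are complements of opens:
  closed(X, τ) = {∅, {3}, {1, 2, 3, 4}, {1, 2, 3, 4, 5}}.
int(A) = ⋃ {U ∈ τ : U ⊆ A}. Opens contained in A: ∅, {5}.
Taking the union of these: int(A) = {5}.
cl(A) = ⋂ {C closed : A ⊆ C}. Closed sets containing A: {1, 2, 3, 4, 5}.
Intersecting these: cl(A) = {1, 2, 3, 4, 5}.
∂A = cl(A) ∖ int(A) = {1, 2, 3, 4, 5} ∖ {5} = {1, 2, 3, 4}.


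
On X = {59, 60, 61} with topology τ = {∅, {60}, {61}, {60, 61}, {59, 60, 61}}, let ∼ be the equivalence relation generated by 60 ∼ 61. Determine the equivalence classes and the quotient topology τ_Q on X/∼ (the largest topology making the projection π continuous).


X/∼ = {[59], [60=61]}; |τ_Q| = 3.

Equivalence classes: [59], [60=61].
Quotient map π: X → X/∼ sends 59 ↦ [59], 60 ↦ [60=61], 61 ↦ [60=61].
For each subset V ⊆ X/∼, compute π^{-1}(V) ⊆ X and check whether π^{-1}(V) ∈ τ. V is open in τ_Q iff π^{-1}(V) ∈ τ.
  V = {}: π^{-1}(V) = ∅ ∈ τ ✓.
  V = {[59]}: π^{-1}(V) = {59} ∉ τ ✗.
  V = {[60=61]}: π^{-1}(V) = {60, 61} ∈ τ ✓.
  V = {[59], [60=61]}: π^{-1}(V) = {59, 60, 61} ∈ τ ✓.
Open sets in the quotient: τ_Q = {{}, {[60=61]}, {[59], [60=61]}} (3 elements).


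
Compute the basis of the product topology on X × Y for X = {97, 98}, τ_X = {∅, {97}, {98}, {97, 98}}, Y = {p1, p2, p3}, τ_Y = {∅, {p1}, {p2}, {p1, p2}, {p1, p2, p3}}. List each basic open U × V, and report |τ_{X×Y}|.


Basis B = {∅ × ∅, {97} × {p1}, {97} × {p2}, {98} × {p1}, {98} × {p2}, {97} × {p1, p2}, {97, 98} × {p1}, {97, 98} × {p2}, {98} × {p1, p2}, {97} × {p1, p2, p3}, {98} × {p1, p2, p3}, {97, 98} × {p1, p2}, {97, 98} × {p1, p2, p3}}; |τ_{X×Y}| = 25.

Enumerate products U × V with U ∈ τ_X, V ∈ τ_Y (deduplicated):
  ∅ × ∅ = {} (∅)
  {97} × {p1} = {(97,p1)}
  {97} × {p2} = {(97,p2)}
  {98} × {p1} = {(98,p1)}
  {98} × {p2} = {(98,p2)}
  {97} × {p1, p2} = {(97,p1), (97,p2)}
  {97, 98} × {p1} = {(97,p1), (98,p1)}
  {97, 98} × {p2} = {(97,p2), (98,p2)}
  {98} × {p1, p2} = {(98,p1), (98,p2)}
  {97} × {p1, p2, p3} = {(97,p1), (97,p2), (97,p3)}
  {98} × {p1, p2, p3} = {(98,p1), (98,p2), (98,p3)}
  {97, 98} × {p1, p2} = {(97,p1), (97,p2), (98,p1), (98,p2)}
  {97, 98} × {p1, p2, p3} = {(97,p1), (97,p2), (97,p3), (98,p1), (98,p2), (98,p3)}
These 13 distinct sets form the basis B.
Close under arbitrary unions to get τ_{X×Y}; counting gives |τ_{X×Y}| = 25.


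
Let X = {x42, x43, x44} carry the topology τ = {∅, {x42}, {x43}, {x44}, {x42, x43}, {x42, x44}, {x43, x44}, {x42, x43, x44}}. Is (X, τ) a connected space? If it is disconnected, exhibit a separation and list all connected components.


(X, τ) is disconnected; components = [{x42}, {x43}, {x44}].

Find clopen sets (U ∈ τ with X ∖ U ∈ τ):
  U = ∅, X ∖ U = {x42, x43, x44} — both open, so U is clopen.
  U = {x42}, X ∖ U = {x43, x44} — both open, so U is clopen.
  U = {x43}, X ∖ U = {x42, x44} — both open, so U is clopen.
  U = {x44}, X ∖ U = {x42, x43} — both open, so U is clopen.
  U = {x42, x43}, X ∖ U = {x44} — both open, so U is clopen.
  U = {x42, x44}, X ∖ U = {x43} — both open, so U is clopen.
  U = {x43, x44}, X ∖ U = {x42} — both open, so U is clopen.
  U = {x42, x43, x44}, X ∖ U = ∅ — both open, so U is clopen.
Nontrivial clopen(s) exist: e.g. {x42, x44}. So (X, τ) is disconnected.
Compute connected components by grouping points that agree on all clopens:
  component: {x42}
  component: {x43}
  component: {x44}


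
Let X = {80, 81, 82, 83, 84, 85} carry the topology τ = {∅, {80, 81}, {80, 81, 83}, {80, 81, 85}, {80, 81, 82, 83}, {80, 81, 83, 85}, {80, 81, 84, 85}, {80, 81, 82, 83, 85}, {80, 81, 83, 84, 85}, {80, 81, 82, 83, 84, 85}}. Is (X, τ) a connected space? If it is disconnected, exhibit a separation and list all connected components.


(X, τ) is connected.

Find clopen sets (U ∈ τ with X ∖ U ∈ τ):
  U = ∅, X ∖ U = {80, 81, 82, 83, 84, 85} — both open, so U is clopen.
  U = {80, 81, 82, 83, 84, 85}, X ∖ U = ∅ — both open, so U is clopen.
Only trivial clopens (∅ and X) exist, so (X, τ) is connected.
Compute connected components by grouping points that agree on all clopens:
  component: {80, 81, 82, 83, 84, 85}


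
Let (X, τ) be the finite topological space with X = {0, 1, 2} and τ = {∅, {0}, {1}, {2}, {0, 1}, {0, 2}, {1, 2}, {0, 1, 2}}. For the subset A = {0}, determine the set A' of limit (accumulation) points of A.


A' = ∅

For each x ∈ X, list the open sets U ∈ τ with x ∈ U, then check whether U ∩ (A ∖ {x}) ≠ ∅ for every such U.
  x = 0: open {0} ∋ x has {0} ∩ (A ∖ {0}) = ∅, so x is NOT a limit point.
  x = 1: open {1} ∋ x has {1} ∩ (A ∖ {1}) = ∅, so x is NOT a limit point.
  x = 2: open {2} ∋ x has {2} ∩ (A ∖ {2}) = ∅, so x is NOT a limit point.
Collecting: A' = ∅.


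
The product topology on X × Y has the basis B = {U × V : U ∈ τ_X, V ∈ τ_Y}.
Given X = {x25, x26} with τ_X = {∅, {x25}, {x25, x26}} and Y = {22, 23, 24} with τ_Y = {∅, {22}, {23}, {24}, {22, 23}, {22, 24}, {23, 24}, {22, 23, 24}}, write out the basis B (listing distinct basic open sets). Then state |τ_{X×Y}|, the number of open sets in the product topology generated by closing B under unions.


Basis B = {∅ × ∅, {x25} × {22}, {x25} × {23}, {x25} × {24}, {x25} × {22, 23}, {x25} × {22, 24}, {x25, x26} × {22}, {x25} × {23, 24}, {x25, x26} × {23}, {x25, x26} × {24}, {x25} × {22, 23, 24}, {x25, x26} × {22, 23}, {x25, x26} × {22, 24}, {x25, x26} × {23, 24}, {x25, x26} × {22, 23, 24}}; |τ_{X×Y}| = 27.

Enumerate products U × V with U ∈ τ_X, V ∈ τ_Y (deduplicated):
  ∅ × ∅ = {} (∅)
  {x25} × {22} = {(x25,22)}
  {x25} × {23} = {(x25,23)}
  {x25} × {24} = {(x25,24)}
  {x25} × {22, 23} = {(x25,22), (x25,23)}
  {x25} × {22, 24} = {(x25,22), (x25,24)}
  {x25, x26} × {22} = {(x25,22), (x26,22)}
  {x25} × {23, 24} = {(x25,23), (x25,24)}
  {x25, x26} × {23} = {(x25,23), (x26,23)}
  {x25, x26} × {24} = {(x25,24), (x26,24)}
  {x25} × {22, 23, 24} = {(x25,22), (x25,23), (x25,24)}
  {x25, x26} × {22, 23} = {(x25,22), (x25,23), (x26,22), (x26,23)}
  {x25, x26} × {22, 24} = {(x25,22), (x25,24), (x26,22), (x26,24)}
  {x25, x26} × {23, 24} = {(x25,23), (x25,24), (x26,23), (x26,24)}
  {x25, x26} × {22, 23, 24} = {(x25,22), (x25,23), (x25,24), (x26,22), (x26,23), (x26,24)}
These 15 distinct sets form the basis B.
Close under arbitrary unions to get τ_{X×Y}; counting gives |τ_{X×Y}| = 27.


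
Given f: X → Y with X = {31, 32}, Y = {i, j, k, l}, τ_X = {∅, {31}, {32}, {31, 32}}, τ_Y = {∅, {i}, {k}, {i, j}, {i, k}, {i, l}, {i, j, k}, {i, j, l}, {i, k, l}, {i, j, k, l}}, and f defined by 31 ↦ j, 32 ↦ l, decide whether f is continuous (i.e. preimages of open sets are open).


f IS continuous.

Compute f^{-1}(U) for each U ∈ τ_Y:
  U = ∅: f^{-1}(U) = ∅ ∈ τ_X ✓.
  U = {i}: f^{-1}(U) = ∅ ∈ τ_X ✓.
  U = {k}: f^{-1}(U) = ∅ ∈ τ_X ✓.
  U = {i, j}: f^{-1}(U) = {31} ∈ τ_X ✓.
  U = {i, k}: f^{-1}(U) = ∅ ∈ τ_X ✓.
  U = {i, l}: f^{-1}(U) = {32} ∈ τ_X ✓.
  U = {i, j, k}: f^{-1}(U) = {31} ∈ τ_X ✓.
  U = {i, j, l}: f^{-1}(U) = {31, 32} ∈ τ_X ✓.
  U = {i, k, l}: f^{-1}(U) = {32} ∈ τ_X ✓.
  U = {i, j, k, l}: f^{-1}(U) = {31, 32} ∈ τ_X ✓.
Every preimage lies in τ_X, so f IS continuous.


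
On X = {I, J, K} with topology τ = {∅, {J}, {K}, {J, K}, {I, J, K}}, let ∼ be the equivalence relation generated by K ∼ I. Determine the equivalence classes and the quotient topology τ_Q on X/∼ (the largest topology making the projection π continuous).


X/∼ = {[I=K], [J]}; |τ_Q| = 3.

Equivalence classes: [I=K], [J].
Quotient map π: X → X/∼ sends I ↦ [I=K], J ↦ [J], K ↦ [I=K].
For each subset V ⊆ X/∼, compute π^{-1}(V) ⊆ X and check whether π^{-1}(V) ∈ τ. V is open in τ_Q iff π^{-1}(V) ∈ τ.
  V = {}: π^{-1}(V) = ∅ ∈ τ ✓.
  V = {[I=K]}: π^{-1}(V) = {I, K} ∉ τ ✗.
  V = {[J]}: π^{-1}(V) = {J} ∈ τ ✓.
  V = {[I=K], [J]}: π^{-1}(V) = {I, J, K} ∈ τ ✓.
Open sets in the quotient: τ_Q = {{}, {[J]}, {[I=K], [J]}} (3 elements).


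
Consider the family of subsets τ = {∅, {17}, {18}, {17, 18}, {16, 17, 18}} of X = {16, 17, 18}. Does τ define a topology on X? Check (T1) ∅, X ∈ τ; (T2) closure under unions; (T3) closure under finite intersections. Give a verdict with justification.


τ IS a topology on X.

Axiom (T1): ∅ ∈ τ? Yes; X ∈ τ? Yes.
Axiom (T2/T3): check pairwise unions and intersections of members of τ.
All pairwise intersections and unions checked — each lies in τ. Therefore τ satisfies (T1), (T2), (T3): it IS a topology on X.


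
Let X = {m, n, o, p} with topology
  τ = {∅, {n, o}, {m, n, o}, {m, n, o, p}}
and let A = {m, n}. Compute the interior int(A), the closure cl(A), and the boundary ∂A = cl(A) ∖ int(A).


int(A) = ∅, cl(A) = {m, n, o, p}, ∂A = {m, n, o, p}.

Closed sets in (X, τ) are complements of opens:
  closed(X, τ) = {∅, {p}, {m, p}, {m, n, o, p}}.
int(A) = ⋃ {U ∈ τ : U ⊆ A}. Opens contained in A: ∅.
Taking the union of these: int(A) = ∅.
cl(A) = ⋂ {C closed : A ⊆ C}. Closed sets containing A: {m, n, o, p}.
Intersecting these: cl(A) = {m, n, o, p}.
∂A = cl(A) ∖ int(A) = {m, n, o, p} ∖ ∅ = {m, n, o, p}.


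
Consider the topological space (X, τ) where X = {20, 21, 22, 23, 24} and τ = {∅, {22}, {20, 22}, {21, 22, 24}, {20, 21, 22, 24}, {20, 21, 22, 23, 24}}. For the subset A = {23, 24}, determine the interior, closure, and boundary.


int(A) = ∅, cl(A) = {21, 23, 24}, ∂A = {21, 23, 24}.

Closed sets in (X, τ) are complements of opens:
  closed(X, τ) = {∅, {23}, {20, 23}, {21, 23, 24}, {20, 21, 23, 24}, {20, 21, 22, 23, 24}}.
int(A) = ⋃ {U ∈ τ : U ⊆ A}. Opens contained in A: ∅.
Taking the union of these: int(A) = ∅.
cl(A) = ⋂ {C closed : A ⊆ C}. Closed sets containing A: {21, 23, 24}, {20, 21, 23, 24}, {20, 21, 22, 23, 24}.
Intersecting these: cl(A) = {21, 23, 24}.
∂A = cl(A) ∖ int(A) = {21, 23, 24} ∖ ∅ = {21, 23, 24}.


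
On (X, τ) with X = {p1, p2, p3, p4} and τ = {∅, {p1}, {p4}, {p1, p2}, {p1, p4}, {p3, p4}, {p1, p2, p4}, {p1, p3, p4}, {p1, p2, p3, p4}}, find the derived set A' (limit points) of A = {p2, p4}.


A' = {p3}

For each x ∈ X, list the open sets U ∈ τ with x ∈ U, then check whether U ∩ (A ∖ {x}) ≠ ∅ for every such U.
  x = p1: open {p1} ∋ x has {p1} ∩ (A ∖ {p1}) = ∅, so x is NOT a limit point.
  x = p2: open {p1, p2} ∋ x has {p1, p2} ∩ (A ∖ {p2}) = ∅, so x is NOT a limit point.
  x = p3: opens ∋ x are {p3, p4}, {p1, p3, p4}, {p1, p2, p3, p4}; each meets A ∖ {p3}, so x IS a limit point.
  x = p4: open {p4} ∋ x has {p4} ∩ (A ∖ {p4}) = ∅, so x is NOT a limit point.
Collecting: A' = {p3}.
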